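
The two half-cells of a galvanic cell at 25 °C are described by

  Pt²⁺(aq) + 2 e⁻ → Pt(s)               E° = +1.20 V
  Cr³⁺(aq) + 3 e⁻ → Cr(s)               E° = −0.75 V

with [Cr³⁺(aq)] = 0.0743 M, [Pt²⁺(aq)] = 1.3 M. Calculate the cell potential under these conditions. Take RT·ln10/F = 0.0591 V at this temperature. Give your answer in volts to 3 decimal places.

+1.976 V

The Pt²⁺/Pt couple has the more positive E°, so it is the cathode; Cr³⁺/Cr is the anode.
E°cell = +1.20 − (−0.75) = +1.95 V, with n = 6 electrons transferred.
For the overall reaction 3 Pt²⁺(aq) + 2 Cr(s) → 3 Pt(s) + 2 Cr³⁺(aq), Q = [Cr³⁺(aq)]^2 / [Pt²⁺(aq)]^3 = 0.00251, giving log Q = −2.600.
By the Nernst equation, E = +1.95 − (0.0591/6)·(−2.600) = +1.976 V.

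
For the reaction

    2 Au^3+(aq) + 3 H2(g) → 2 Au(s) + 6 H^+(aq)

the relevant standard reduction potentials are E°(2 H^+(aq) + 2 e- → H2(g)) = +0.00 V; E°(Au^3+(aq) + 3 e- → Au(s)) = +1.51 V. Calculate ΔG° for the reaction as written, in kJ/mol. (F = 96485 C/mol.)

In the reaction as written Au^3+(aq) is reduced, so the Au³⁺/Au couple is the cathode and 2H⁺/H₂ is the anode.
E°cell = +1.51 − (+0.00) = +1.51 V; balancing electrons gives n = 6.
ΔG° = −nFE°cell = −(6)(96485)(+1.51) J/mol = −874 kJ/mol.

−874 kJ/mol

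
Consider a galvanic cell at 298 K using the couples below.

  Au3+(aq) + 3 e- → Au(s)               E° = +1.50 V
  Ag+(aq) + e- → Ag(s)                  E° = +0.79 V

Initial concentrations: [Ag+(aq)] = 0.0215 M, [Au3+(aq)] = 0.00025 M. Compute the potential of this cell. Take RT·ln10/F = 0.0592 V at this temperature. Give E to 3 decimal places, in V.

Since E°(Au³⁺/Au) > E°(Ag⁺/Ag), Au³⁺/Au serves as the cathode.
E°cell = E°cat − E°an = +1.50 − (+0.79) = +0.71 V; n = 3.
For the overall reaction Au3+(aq) + 3 Ag(s) → Au(s) + 3 Ag+(aq), Q = [Ag+(aq)]^3 / [Au3+(aq)] = 0.0398, giving log Q = −1.401.
E = E° − (0.0592/n)·log Q = +0.71 − (0.0592/3)(−1.401) = +0.738 V.

+0.738 V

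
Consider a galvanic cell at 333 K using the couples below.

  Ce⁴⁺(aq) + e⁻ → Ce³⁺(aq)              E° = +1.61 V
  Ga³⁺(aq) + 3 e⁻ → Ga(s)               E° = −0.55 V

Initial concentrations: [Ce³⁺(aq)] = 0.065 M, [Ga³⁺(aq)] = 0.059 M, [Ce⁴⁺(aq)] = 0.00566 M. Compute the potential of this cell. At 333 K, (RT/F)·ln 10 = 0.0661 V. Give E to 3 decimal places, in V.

+2.117 V

Ce⁴⁺/Ce³⁺ is reduced (cathode, E° = +1.61 V) and Ga³⁺/Ga is oxidized (anode).
E°cell = +1.61 − (−0.55) = +2.16 V, with n = 3 electrons transferred.
The balanced reaction is 3 Ce⁴⁺(aq) + Ga(s) → 3 Ce³⁺(aq) + Ga³⁺(aq), so Q = ([Ce³⁺(aq)]^3·[Ga³⁺(aq)]) / [Ce⁴⁺(aq)]^3 = 89.4 and log Q = 1.951.
By the Nernst equation, E = +2.16 − (0.0661/3)·(1.951) = +2.117 V.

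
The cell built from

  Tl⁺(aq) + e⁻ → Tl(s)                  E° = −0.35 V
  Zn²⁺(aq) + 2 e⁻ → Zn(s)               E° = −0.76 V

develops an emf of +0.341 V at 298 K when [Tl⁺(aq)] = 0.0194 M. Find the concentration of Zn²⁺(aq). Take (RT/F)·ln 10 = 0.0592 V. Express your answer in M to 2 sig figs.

Tl⁺/Tl is the cathode (higher E°); E°cell = −0.35 − (−0.76) = +0.41 V with n = 2.
From the Nernst equation, log Q = n(E° − E)/0.0592 = 2·(+0.41 − (+0.341))/0.0592 = 2.331.
The balanced reaction is 2 Tl⁺(aq) + Zn(s) → 2 Tl(s) + Zn²⁺(aq), so Q = [Zn²⁺(aq)] / [Tl⁺(aq)]^2.
Isolating [Zn²⁺(aq)] in Q = 10^{2.331} yields log [Zn²⁺(aq)] = −1.093, i.e. 0.081 M.

0.081 M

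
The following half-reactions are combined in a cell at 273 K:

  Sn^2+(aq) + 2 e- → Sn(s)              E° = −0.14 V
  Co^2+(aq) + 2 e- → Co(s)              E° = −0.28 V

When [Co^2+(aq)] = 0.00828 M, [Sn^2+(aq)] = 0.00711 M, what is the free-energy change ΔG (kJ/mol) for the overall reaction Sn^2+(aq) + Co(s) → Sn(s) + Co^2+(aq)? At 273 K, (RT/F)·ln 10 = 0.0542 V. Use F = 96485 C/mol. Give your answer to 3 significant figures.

The standard cell potential is −0.14 − (−0.28) = +0.14 V, with n = 2 electrons in the balanced equation.
Q = [Co^2+(aq)] / [Sn^2+(aq)] = 1.16, so log Q = 0.066 and E = +0.14 − (0.0542/2)(0.066) = +0.1382 V.
ΔG = −nFE = −(2)(96485)(+0.1382) J/mol = −26.7 kJ/mol.

−26.7 kJ/mol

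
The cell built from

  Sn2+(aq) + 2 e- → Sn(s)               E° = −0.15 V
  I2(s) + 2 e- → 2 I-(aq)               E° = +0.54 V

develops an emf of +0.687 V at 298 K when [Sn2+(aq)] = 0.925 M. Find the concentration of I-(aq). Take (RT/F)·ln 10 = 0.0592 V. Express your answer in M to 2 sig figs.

With I₂/I⁻ at the cathode and Sn²⁺/Sn at the anode, E°cell = +0.54 − (−0.15) = +0.69 V (n = 2).
Rearranging E = E° − (0.0592/n)·log Q gives log Q = 2(+0.69 − (+0.687))/0.0592 = 0.101.
The balanced reaction is I2(s) + Sn(s) → 2 I-(aq) + Sn2+(aq), so Q = [I-(aq)]^2·[Sn2+(aq)].
Solving for the unknown gives log [I-(aq)] = 0.067, so [I-(aq)] ≈ 1.2 M.

1.2 M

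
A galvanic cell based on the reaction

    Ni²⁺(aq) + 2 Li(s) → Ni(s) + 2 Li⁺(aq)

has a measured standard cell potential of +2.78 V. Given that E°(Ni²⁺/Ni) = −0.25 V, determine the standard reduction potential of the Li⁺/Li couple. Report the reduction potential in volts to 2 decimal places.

In the reaction as written the Ni²⁺/Ni couple is reduced (cathode) and Li⁺/Li is oxidized (anode), so E°cell = E°(Ni²⁺/Ni) − E°(Li⁺/Li).
E°(Li⁺/Li) = E°(cathode) − E°cell = −0.25 − (+2.78) = −3.03 V.

−3.03 V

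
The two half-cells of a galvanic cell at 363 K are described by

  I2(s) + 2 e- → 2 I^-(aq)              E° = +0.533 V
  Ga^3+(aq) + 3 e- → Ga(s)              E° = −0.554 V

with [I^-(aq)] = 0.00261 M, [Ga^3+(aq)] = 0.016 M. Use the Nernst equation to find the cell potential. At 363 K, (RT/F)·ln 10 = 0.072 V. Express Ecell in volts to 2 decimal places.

I₂/I⁻ is reduced (cathode, E° = +0.533 V) and Ga³⁺/Ga is oxidized (anode).
E°cell = +0.533 − (−0.554) = +1.087 V, with n = 6 electrons transferred.
The balanced reaction is 3 I2(s) + 2 Ga(s) → 6 I^-(aq) + 2 Ga^3+(aq), so Q = [I^-(aq)]^6·[Ga^3+(aq)]^2 = 8.09×10^−20 and log Q = −19.092.
E = E° − (0.072/n)·log Q = +1.087 − (0.072/6)(−19.092) = +1.32 V.

+1.32 V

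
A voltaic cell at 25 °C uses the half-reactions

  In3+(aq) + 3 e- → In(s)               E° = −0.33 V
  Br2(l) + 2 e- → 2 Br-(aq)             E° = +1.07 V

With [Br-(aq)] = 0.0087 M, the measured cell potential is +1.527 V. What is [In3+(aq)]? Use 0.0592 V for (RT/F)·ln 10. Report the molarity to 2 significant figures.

With Br₂/Br⁻ at the cathode and In³⁺/In at the anode, E°cell = +1.07 − (−0.33) = +1.40 V (n = 6).
Since E = E° − (0.0592/n)·log Q, log Q = n(E° − E)/0.0592 = −12.872.
The balanced reaction is 3 Br2(l) + 2 In(s) → 6 Br-(aq) + 2 In3+(aq), so Q = [Br-(aq)]^6·[In3+(aq)]^2.
Solving for the unknown gives log [In3+(aq)] = −0.255, so [In3+(aq)] ≈ 0.56 M.

0.56 M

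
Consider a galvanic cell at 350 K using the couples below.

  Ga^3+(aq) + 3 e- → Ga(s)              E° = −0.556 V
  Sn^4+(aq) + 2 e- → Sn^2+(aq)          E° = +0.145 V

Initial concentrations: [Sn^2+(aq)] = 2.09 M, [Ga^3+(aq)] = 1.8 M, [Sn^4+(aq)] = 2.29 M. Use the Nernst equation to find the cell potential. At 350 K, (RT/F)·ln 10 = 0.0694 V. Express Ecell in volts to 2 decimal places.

+0.70 V

The Sn⁴⁺/Sn²⁺ couple has the more positive E°, so it is the cathode; Ga³⁺/Ga is the anode.
E°cell = E°cat − E°an = +0.145 − (−0.556) = +0.701 V; n = 6.
The balanced reaction is 3 Sn^4+(aq) + 2 Ga(s) → 3 Sn^2+(aq) + 2 Ga^3+(aq), so Q = ([Sn^2+(aq)]^3·[Ga^3+(aq)]^2) / [Sn^4+(aq)]^3 = 2.46 and log Q = 0.391.
E = E° − (0.0694/n)·log Q = +0.701 − (0.0694/6)(0.391) = +0.70 V.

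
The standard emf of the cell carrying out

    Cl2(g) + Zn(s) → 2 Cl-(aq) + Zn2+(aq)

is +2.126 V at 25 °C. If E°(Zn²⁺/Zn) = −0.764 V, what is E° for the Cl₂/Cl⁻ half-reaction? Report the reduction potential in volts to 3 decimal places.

In the reaction as written the Cl₂/Cl⁻ couple is reduced (cathode) and Zn²⁺/Zn is oxidized (anode), so E°cell = E°(Cl₂/Cl⁻) − E°(Zn²⁺/Zn).
E°(Cl₂/Cl⁻) = E°cell + E°(anode) = +2.126 + (−0.764) = +1.362 V.

+1.362 V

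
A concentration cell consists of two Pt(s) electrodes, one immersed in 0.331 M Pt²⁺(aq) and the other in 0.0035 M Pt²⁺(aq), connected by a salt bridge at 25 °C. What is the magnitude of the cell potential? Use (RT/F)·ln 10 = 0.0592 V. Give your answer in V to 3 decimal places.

0.058 V

For a concentration cell E°cell = 0, since both electrodes use the same couple.
The compartment with the higher Pt²⁺(aq) concentration (0.331 M) acts as the cathode; ions are reduced there and produced at the dilute (0.0035 M) anode.
With n = 2, Ecell = −(0.0592/2)·log([dilute]/[conc]) = −(0.0592/2)·log(0.0035/0.331) = +0.058 V.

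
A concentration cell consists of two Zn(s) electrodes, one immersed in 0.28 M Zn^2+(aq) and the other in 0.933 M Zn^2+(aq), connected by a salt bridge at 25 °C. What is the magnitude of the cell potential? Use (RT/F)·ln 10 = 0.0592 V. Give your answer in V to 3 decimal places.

0.015 V

For a concentration cell E°cell = 0, since both electrodes use the same couple.
The compartment with the higher Zn^2+(aq) concentration (0.933 M) acts as the cathode; ions are reduced there and produced at the dilute (0.28 M) anode.
With n = 2, Ecell = −(0.0592/2)·log([dilute]/[conc]) = −(0.0592/2)·log(0.28/0.933) = +0.015 V.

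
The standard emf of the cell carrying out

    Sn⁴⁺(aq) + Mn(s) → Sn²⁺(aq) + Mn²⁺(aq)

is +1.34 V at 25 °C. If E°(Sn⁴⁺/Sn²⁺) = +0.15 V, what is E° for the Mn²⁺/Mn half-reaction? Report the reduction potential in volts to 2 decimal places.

−1.19 V

In the reaction as written the Sn⁴⁺/Sn²⁺ couple is reduced (cathode) and Mn²⁺/Mn is oxidized (anode), so E°cell = E°(Sn⁴⁺/Sn²⁺) − E°(Mn²⁺/Mn).
E°(Mn²⁺/Mn) = E°(cathode) − E°cell = +0.15 − (+1.34) = −1.19 V.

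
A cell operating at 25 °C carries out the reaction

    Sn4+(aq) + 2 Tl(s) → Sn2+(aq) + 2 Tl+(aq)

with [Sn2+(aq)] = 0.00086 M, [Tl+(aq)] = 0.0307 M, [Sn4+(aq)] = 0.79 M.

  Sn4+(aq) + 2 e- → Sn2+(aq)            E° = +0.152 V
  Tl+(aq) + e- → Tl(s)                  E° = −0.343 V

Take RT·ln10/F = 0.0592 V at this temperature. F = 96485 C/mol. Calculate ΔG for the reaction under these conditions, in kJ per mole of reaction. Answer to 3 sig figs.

With Sn⁴⁺/Sn²⁺ reduced at the cathode, E°cell = +0.152 − (−0.343) = +0.495 V and n = 2.
Here Q = ([Sn2+(aq)]·[Tl+(aq)]^2) / [Sn4+(aq)] = 1.03×10^−6 (log Q = −5.989), giving E = +0.495 − (0.0592/2)·(−5.989) = +0.6723 V.
ΔG = −nFE = −(2)(96485)(+0.6723) J/mol = −130 kJ/mol.

−130 kJ/mol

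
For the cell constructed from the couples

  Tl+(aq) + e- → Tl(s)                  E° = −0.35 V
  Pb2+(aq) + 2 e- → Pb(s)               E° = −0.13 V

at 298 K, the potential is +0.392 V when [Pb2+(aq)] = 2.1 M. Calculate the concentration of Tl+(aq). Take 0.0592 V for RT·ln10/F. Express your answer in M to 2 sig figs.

With Pb²⁺/Pb at the cathode and Tl⁺/Tl at the anode, E°cell = −0.13 − (−0.35) = +0.22 V (n = 2).
Rearranging E = E° − (0.0592/n)·log Q gives log Q = 2(+0.22 − (+0.392))/0.0592 = −5.811.
For Pb2+(aq) + 2 Tl(s) → Pb(s) + 2 Tl+(aq), the reaction quotient is Q = [Tl+(aq)]^2 / [Pb2+(aq)].
Solving for the unknown gives log [Tl+(aq)] = −2.744, so [Tl+(aq)] ≈ 0.0018 M.

0.0018 M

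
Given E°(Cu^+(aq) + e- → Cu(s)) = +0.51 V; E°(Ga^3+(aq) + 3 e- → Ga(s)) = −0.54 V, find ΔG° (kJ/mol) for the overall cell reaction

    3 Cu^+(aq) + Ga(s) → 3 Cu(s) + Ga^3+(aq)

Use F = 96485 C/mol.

−304 kJ/mol

In the reaction as written Cu^+(aq) is reduced, so the Cu⁺/Cu couple is the cathode and Ga³⁺/Ga is the anode.
E°cell = +0.51 − (−0.54) = +1.05 V; balancing electrons gives n = 3.
ΔG° = −nFE°cell = −(3)(96485)(+1.05) J/mol = −304 kJ/mol.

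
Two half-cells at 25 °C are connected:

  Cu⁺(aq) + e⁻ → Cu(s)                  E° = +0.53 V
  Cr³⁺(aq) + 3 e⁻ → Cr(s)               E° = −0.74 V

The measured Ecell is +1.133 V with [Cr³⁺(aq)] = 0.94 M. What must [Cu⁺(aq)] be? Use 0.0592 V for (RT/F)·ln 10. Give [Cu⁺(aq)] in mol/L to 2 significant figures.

Cu⁺/Cu is the cathode (higher E°); E°cell = +0.53 − (−0.74) = +1.27 V with n = 3.
Since E = E° − (0.0592/n)·log Q, log Q = n(E° − E)/0.0592 = 6.943.
For 3 Cu⁺(aq) + Cr(s) → 3 Cu(s) + Cr³⁺(aq), the reaction quotient is Q = [Cr³⁺(aq)] / [Cu⁺(aq)]^3.
Solving for the unknown gives log [Cu⁺(aq)] = −2.323, so [Cu⁺(aq)] ≈ 0.0048 M.

0.0048 M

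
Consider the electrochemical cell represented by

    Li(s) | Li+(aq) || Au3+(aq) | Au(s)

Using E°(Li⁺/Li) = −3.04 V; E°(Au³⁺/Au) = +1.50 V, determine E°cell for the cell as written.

By convention the left-hand electrode in cell notation is the anode (oxidation) and the right-hand electrode is the cathode (reduction).
E°cell = E°(right) − E°(left) = +1.50 − (−3.04) = +4.54 V.

+4.54 V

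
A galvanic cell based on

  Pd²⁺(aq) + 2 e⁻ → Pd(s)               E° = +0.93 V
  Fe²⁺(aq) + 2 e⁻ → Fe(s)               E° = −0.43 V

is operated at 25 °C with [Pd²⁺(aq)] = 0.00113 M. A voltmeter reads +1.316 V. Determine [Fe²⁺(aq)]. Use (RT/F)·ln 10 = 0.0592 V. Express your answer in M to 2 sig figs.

0.035 M

With Pd²⁺/Pd at the cathode and Fe²⁺/Fe at the anode, E°cell = +0.93 − (−0.43) = +1.36 V (n = 2).
Rearranging E = E° − (0.0592/n)·log Q gives log Q = 2(+1.36 − (+1.316))/0.0592 = 1.486.
For Pd²⁺(aq) + Fe(s) → Pd(s) + Fe²⁺(aq), the reaction quotient is Q = [Fe²⁺(aq)] / [Pd²⁺(aq)].
Solving for the unknown gives log [Fe²⁺(aq)] = −1.461, so [Fe²⁺(aq)] ≈ 0.035 M.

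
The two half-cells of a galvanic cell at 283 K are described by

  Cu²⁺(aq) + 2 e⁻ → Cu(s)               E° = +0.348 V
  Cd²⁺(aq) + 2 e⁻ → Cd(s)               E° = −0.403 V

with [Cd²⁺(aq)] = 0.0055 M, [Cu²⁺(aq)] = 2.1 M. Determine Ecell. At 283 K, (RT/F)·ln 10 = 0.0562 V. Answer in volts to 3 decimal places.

+0.824 V

Cu²⁺/Cu is reduced (cathode, E° = +0.348 V) and Cd²⁺/Cd is oxidized (anode).
E°cell = +0.348 − (−0.403) = +0.751 V, with n = 2 electrons transferred.
For the overall reaction Cu²⁺(aq) + Cd(s) → Cu(s) + Cd²⁺(aq), Q = [Cd²⁺(aq)] / [Cu²⁺(aq)] = 0.00262, giving log Q = −2.582.
E = E° − (0.0562/n)·log Q = +0.751 − (0.0562/2)(−2.582) = +0.824 V.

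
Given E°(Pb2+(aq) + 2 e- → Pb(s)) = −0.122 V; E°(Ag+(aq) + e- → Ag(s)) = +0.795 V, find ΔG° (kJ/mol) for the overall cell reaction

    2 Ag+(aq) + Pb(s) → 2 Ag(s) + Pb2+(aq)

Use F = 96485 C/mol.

−177 kJ/mol

In the reaction as written Ag+(aq) is reduced, so the Ag⁺/Ag couple is the cathode and Pb²⁺/Pb is the anode.
E°cell = +0.795 − (−0.122) = +0.917 V; balancing electrons gives n = 2.
ΔG° = −nFE°cell = −(2)(96485)(+0.917) J/mol = −177 kJ/mol.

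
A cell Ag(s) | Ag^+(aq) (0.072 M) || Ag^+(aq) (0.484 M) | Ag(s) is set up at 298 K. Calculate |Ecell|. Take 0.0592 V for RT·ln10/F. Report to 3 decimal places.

0.049 V

For a concentration cell E°cell = 0, since both electrodes use the same couple.
The compartment with the higher Ag^+(aq) concentration (0.484 M) acts as the cathode; ions are reduced there and produced at the dilute (0.072 M) anode.
With n = 1, Ecell = −(0.0592/1)·log([dilute]/[conc]) = −(0.0592/1)·log(0.072/0.484) = +0.049 V.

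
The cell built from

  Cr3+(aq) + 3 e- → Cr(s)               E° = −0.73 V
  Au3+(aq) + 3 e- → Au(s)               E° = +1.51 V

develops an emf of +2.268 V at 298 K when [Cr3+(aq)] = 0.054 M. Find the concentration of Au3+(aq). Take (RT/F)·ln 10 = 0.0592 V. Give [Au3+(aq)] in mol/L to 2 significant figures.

With Au³⁺/Au at the cathode and Cr³⁺/Cr at the anode, E°cell = +1.51 − (−0.73) = +2.24 V (n = 3).
Since E = E° − (0.0592/n)·log Q, log Q = n(E° − E)/0.0592 = −1.419.
The balanced reaction is Au3+(aq) + Cr(s) → Au(s) + Cr3+(aq), so Q = [Cr3+(aq)] / [Au3+(aq)].
Isolating [Au3+(aq)] in Q = 10^{−1.419} yields log [Au3+(aq)] = 0.151, i.e. 1.4 M.

1.4 M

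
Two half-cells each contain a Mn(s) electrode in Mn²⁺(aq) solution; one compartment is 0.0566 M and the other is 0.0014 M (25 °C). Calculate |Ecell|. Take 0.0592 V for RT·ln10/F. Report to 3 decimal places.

0.048 V

For a concentration cell E°cell = 0, since both electrodes use the same couple.
The compartment with the higher Mn²⁺(aq) concentration (0.0566 M) acts as the cathode; ions are reduced there and produced at the dilute (0.0014 M) anode.
With n = 2, Ecell = −(0.0592/2)·log([dilute]/[conc]) = −(0.0592/2)·log(0.0014/0.0566) = +0.048 V.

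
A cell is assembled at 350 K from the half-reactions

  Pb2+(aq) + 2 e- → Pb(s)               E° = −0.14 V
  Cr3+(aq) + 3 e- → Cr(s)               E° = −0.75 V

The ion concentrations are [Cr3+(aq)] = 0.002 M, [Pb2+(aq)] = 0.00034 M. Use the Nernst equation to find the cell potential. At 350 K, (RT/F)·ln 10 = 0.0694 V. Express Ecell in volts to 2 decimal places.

Since E°(Pb²⁺/Pb) > E°(Cr³⁺/Cr), Pb²⁺/Pb serves as the cathode.
E°cell = E°cat − E°an = −0.14 − (−0.75) = +0.61 V; n = 6.
The balanced reaction is 3 Pb2+(aq) + 2 Cr(s) → 3 Pb(s) + 2 Cr3+(aq), so Q = [Cr3+(aq)]^2 / [Pb2+(aq)]^3 = 1.02×10^5 and log Q = 5.008.
Applying E = E° − (RT ln10/nF)·log Q gives +0.61 − (0.0694/6)(5.008) = +0.55 V.

+0.55 V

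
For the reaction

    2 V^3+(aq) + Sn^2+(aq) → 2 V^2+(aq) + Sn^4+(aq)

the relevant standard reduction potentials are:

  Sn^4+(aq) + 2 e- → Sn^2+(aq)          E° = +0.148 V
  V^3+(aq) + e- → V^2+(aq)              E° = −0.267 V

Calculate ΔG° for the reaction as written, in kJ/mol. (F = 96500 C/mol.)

In the reaction as written V^3+(aq) is reduced, so the V³⁺/V²⁺ couple is the cathode and Sn⁴⁺/Sn²⁺ is the anode.
E°cell = −0.267 − (+0.148) = −0.415 V; balancing electrons gives n = 2.
ΔG° = −nFE°cell = −(2)(96500)(−0.415) J/mol = +80.1 kJ/mol.

+80.1 kJ/mol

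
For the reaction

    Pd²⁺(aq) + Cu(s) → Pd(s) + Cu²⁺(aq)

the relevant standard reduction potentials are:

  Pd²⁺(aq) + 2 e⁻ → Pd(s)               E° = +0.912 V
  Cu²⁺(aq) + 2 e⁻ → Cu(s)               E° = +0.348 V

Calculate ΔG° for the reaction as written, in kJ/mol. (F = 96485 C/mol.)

−109 kJ/mol

In the reaction as written Pd²⁺(aq) is reduced, so the Pd²⁺/Pd couple is the cathode and Cu²⁺/Cu is the anode.
E°cell = +0.912 − (+0.348) = +0.564 V; balancing electrons gives n = 2.
ΔG° = −nFE°cell = −(2)(96485)(+0.564) J/mol = −109 kJ/mol.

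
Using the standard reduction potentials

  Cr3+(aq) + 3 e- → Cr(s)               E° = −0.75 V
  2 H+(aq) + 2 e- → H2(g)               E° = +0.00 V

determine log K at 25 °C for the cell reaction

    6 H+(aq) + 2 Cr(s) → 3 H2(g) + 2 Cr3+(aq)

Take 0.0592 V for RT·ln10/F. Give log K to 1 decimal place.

log K = 76.0

The 2H⁺/H₂ couple is reduced (cathode); E°cell = +0.00 − (−0.75) = +0.75 V with n = 6.
At equilibrium E = 0, so log K = nE°cell / 0.0592 = (6)(+0.75) / 0.0592 = 76.0.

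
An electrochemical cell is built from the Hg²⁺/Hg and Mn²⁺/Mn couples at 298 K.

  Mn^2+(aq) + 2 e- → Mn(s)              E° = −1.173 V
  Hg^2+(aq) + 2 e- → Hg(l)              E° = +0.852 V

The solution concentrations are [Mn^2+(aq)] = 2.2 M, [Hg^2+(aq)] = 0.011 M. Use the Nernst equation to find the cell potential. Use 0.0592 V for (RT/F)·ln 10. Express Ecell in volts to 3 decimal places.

+1.957 V

Hg²⁺/Hg is reduced (cathode, E° = +0.852 V) and Mn²⁺/Mn is oxidized (anode).
E°cell = E°cat − E°an = +0.852 − (−1.173) = +2.025 V; n = 2.
Balancing gives Hg^2+(aq) + Mn(s) → Hg(l) + Mn^2+(aq); hence Q = [Mn^2+(aq)] / [Hg^2+(aq)] = 200 (log Q = 2.301).
By the Nernst equation, E = +2.025 − (0.0592/2)·(2.301) = +1.957 V.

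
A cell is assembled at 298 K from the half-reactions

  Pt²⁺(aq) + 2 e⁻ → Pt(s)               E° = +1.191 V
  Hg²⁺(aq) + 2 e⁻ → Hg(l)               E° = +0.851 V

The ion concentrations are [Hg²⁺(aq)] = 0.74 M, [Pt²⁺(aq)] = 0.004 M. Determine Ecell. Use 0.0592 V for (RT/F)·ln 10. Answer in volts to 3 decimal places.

+0.273 V

The Pt²⁺/Pt couple has the more positive E°, so it is the cathode; Hg²⁺/Hg is the anode.
E°cell = +1.191 − (+0.851) = +0.340 V, with n = 2 electrons transferred.
Balancing gives Pt²⁺(aq) + Hg(l) → Pt(s) + Hg²⁺(aq); hence Q = [Hg²⁺(aq)] / [Pt²⁺(aq)] = 185 (log Q = 2.267).
By the Nernst equation, E = +0.340 − (0.0592/2)·(2.267) = +0.273 V.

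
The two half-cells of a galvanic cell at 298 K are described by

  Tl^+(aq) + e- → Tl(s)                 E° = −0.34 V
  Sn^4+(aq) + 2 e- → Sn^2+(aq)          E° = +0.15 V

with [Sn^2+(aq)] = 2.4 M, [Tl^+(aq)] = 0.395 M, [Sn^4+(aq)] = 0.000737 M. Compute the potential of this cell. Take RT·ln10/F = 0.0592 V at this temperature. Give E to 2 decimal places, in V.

Sn⁴⁺/Sn²⁺ is reduced (cathode, E° = +0.15 V) and Tl⁺/Tl is oxidized (anode).
E°cell = E°cat − E°an = +0.15 − (−0.34) = +0.49 V; n = 2.
For the overall reaction Sn^4+(aq) + 2 Tl(s) → Sn^2+(aq) + 2 Tl^+(aq), Q = ([Sn^2+(aq)]·[Tl^+(aq)]^2) / [Sn^4+(aq)] = 508, giving log Q = 2.706.
E = E° − (0.0592/n)·log Q = +0.49 − (0.0592/2)(2.706) = +0.41 V.

+0.41 V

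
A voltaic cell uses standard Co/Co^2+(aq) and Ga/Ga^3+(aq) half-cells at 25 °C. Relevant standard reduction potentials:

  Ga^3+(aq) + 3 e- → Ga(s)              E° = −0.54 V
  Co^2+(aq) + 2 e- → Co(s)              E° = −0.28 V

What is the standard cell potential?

The Co²⁺/Co couple has the higher E°, so Co ion is reduced (cathode) and Ga is oxidized (anode).
E°cell = E°(cathode) − E°(anode) = −0.28 − (−0.54) = +0.26 V.

+0.26 V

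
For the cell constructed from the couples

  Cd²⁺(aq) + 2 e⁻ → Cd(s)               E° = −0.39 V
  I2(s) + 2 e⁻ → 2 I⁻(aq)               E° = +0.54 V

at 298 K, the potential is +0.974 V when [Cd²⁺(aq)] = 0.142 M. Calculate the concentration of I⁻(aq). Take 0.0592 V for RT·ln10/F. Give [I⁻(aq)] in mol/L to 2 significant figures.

0.48 M

The I₂/I⁻ couple has the larger reduction potential, so it is the cathode: E°cell = +0.54 − (−0.39) = +0.93 V and n = 2.
From the Nernst equation, log Q = n(E° − E)/0.0592 = 2·(+0.93 − (+0.974))/0.0592 = −1.486.
For I2(s) + Cd(s) → 2 I⁻(aq) + Cd²⁺(aq), the reaction quotient is Q = [I⁻(aq)]^2·[Cd²⁺(aq)].
Isolating [I⁻(aq)] in Q = 10^{−1.486} yields log [I⁻(aq)] = −0.319, i.e. 0.48 M.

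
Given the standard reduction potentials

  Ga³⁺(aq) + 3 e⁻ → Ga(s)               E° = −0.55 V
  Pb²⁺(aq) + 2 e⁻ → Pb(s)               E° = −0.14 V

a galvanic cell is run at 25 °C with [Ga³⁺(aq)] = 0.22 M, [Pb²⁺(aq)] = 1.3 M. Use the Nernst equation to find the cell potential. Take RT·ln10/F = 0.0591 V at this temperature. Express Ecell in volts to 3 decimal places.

+0.426 V

Since E°(Pb²⁺/Pb) > E°(Ga³⁺/Ga), Pb²⁺/Pb serves as the cathode.
E°cell = E°cat − E°an = −0.14 − (−0.55) = +0.41 V; n = 6.
The balanced reaction is 3 Pb²⁺(aq) + 2 Ga(s) → 3 Pb(s) + 2 Ga³⁺(aq), so Q = [Ga³⁺(aq)]^2 / [Pb²⁺(aq)]^3 = 0.022 and log Q = −1.657.
Applying E = E° − (RT ln10/nF)·log Q gives +0.41 − (0.0591/6)(−1.657) = +0.426 V.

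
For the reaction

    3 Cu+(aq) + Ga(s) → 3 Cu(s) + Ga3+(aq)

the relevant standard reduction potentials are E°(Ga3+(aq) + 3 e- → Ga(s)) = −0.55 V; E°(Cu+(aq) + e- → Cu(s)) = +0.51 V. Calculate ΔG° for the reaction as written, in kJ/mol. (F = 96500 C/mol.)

In the reaction as written Cu+(aq) is reduced, so the Cu⁺/Cu couple is the cathode and Ga³⁺/Ga is the anode.
E°cell = +0.51 − (−0.55) = +1.06 V; balancing electrons gives n = 3.
ΔG° = −nFE°cell = −(3)(96500)(+1.06) J/mol = −307 kJ/mol.

−307 kJ/mol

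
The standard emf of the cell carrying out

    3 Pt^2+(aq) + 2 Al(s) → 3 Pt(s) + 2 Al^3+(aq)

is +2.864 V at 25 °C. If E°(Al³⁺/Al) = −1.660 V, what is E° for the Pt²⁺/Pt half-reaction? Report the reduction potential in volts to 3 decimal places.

In the reaction as written the Pt²⁺/Pt couple is reduced (cathode) and Al³⁺/Al is oxidized (anode), so E°cell = E°(Pt²⁺/Pt) − E°(Al³⁺/Al).
E°(Pt²⁺/Pt) = E°cell + E°(anode) = +2.864 + (−1.660) = +1.204 V.

+1.204 V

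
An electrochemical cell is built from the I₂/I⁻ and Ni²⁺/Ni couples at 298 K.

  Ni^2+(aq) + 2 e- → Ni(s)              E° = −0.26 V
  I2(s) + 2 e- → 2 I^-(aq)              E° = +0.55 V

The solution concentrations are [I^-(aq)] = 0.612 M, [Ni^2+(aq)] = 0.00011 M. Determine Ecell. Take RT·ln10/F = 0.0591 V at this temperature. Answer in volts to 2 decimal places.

+0.94 V

Since E°(I₂/I⁻) > E°(Ni²⁺/Ni), I₂/I⁻ serves as the cathode.
The standard potential is +0.55 − (−0.26) = +0.81 V and the balanced reaction transfers n = 2 electrons.
Balancing gives I2(s) + Ni(s) → 2 I^-(aq) + Ni^2+(aq); hence Q = [I^-(aq)]^2·[Ni^2+(aq)] = 4.12×10^−5 (log Q = −4.385).
By the Nernst equation, E = +0.81 − (0.0591/2)·(−4.385) = +0.94 V.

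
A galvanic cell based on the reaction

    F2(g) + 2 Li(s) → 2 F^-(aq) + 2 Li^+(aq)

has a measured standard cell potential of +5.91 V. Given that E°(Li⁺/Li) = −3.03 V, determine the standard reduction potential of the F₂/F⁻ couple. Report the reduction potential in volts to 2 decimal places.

In the reaction as written the F₂/F⁻ couple is reduced (cathode) and Li⁺/Li is oxidized (anode), so E°cell = E°(F₂/F⁻) − E°(Li⁺/Li).
E°(F₂/F⁻) = E°cell + E°(anode) = +5.91 + (−3.03) = +2.88 V.

+2.88 V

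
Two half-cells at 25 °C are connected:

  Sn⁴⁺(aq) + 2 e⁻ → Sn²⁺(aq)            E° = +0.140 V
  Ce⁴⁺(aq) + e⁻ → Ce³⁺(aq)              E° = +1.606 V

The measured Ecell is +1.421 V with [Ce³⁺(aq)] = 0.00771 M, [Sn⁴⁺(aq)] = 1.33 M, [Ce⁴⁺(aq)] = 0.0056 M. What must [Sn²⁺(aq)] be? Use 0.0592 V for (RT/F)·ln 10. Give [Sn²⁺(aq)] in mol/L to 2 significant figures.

0.076 M

With Ce⁴⁺/Ce³⁺ at the cathode and Sn⁴⁺/Sn²⁺ at the anode, E°cell = +1.606 − (+0.140) = +1.466 V (n = 2).
Since E = E° − (0.0592/n)·log Q, log Q = n(E° − E)/0.0592 = 1.520.
The balanced reaction is 2 Ce⁴⁺(aq) + Sn²⁺(aq) → 2 Ce³⁺(aq) + Sn⁴⁺(aq), so Q = ([Ce³⁺(aq)]^2·[Sn⁴⁺(aq)]) / ([Ce⁴⁺(aq)]^2·[Sn²⁺(aq)]).
Isolating [Sn²⁺(aq)] in Q = 10^{1.520} yields log [Sn²⁺(aq)] = −1.118, i.e. 0.076 M.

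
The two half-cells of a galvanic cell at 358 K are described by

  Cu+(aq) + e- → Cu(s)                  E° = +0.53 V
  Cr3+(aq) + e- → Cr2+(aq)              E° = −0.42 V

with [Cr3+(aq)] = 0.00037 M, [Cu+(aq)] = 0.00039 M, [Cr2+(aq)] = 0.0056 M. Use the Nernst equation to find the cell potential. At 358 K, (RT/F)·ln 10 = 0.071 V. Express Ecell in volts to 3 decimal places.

+0.792 V

The Cu⁺/Cu couple has the more positive E°, so it is the cathode; Cr³⁺/Cr²⁺ is the anode.
E°cell = E°cat − E°an = +0.53 − (−0.42) = +0.95 V; n = 1.
For the overall reaction Cu+(aq) + Cr2+(aq) → Cu(s) + Cr3+(aq), Q = [Cr3+(aq)] / ([Cu+(aq)]·[Cr2+(aq)]) = 169, giving log Q = 2.229.
E = E° − (0.071/n)·log Q = +0.95 − (0.071/1)(2.229) = +0.792 V.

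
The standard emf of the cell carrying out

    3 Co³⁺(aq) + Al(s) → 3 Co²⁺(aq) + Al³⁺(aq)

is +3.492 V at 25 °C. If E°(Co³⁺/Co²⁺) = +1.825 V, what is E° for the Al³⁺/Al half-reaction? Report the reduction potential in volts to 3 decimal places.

−1.667 V

In the reaction as written the Co³⁺/Co²⁺ couple is reduced (cathode) and Al³⁺/Al is oxidized (anode), so E°cell = E°(Co³⁺/Co²⁺) − E°(Al³⁺/Al).
E°(Al³⁺/Al) = E°(cathode) − E°cell = +1.825 − (+3.492) = −1.667 V.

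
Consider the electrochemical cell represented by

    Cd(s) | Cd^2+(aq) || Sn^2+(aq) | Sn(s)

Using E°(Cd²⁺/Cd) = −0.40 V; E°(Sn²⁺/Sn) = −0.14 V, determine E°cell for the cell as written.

+0.26 V

By convention the left-hand electrode in cell notation is the anode (oxidation) and the right-hand electrode is the cathode (reduction).
E°cell = E°(right) − E°(left) = −0.14 − (−0.40) = +0.26 V.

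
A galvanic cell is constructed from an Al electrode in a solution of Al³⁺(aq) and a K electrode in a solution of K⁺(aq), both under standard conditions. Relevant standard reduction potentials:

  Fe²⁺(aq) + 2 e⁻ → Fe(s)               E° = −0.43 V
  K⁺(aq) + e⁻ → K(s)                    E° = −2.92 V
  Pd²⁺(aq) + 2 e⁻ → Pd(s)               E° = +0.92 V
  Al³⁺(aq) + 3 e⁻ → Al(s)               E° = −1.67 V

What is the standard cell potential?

Of the two couples in this cell, the one with the more positive reduction potential is reduced at the cathode: here that is Al³⁺/Al (−1.67 V); K⁺/K (−2.92 V) is the anode.
E°cell = E°(cathode) − E°(anode) = −1.67 − (−2.92) = +1.25 V.

+1.25 V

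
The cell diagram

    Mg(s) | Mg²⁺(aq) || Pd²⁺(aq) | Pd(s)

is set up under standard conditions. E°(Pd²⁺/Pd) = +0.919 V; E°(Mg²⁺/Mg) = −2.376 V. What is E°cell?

By convention the left-hand electrode in cell notation is the anode (oxidation) and the right-hand electrode is the cathode (reduction).
E°cell = E°(right) − E°(left) = +0.919 − (−2.376) = +3.295 V.

+3.295 V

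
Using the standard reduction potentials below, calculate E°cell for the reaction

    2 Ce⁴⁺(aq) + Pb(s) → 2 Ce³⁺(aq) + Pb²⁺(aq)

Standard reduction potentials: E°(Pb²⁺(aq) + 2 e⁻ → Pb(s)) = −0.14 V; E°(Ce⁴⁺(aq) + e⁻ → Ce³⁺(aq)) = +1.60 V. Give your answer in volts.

+1.74 V

In the reaction as written, Ce⁴⁺(aq) is reduced (cathode) and Pb²⁺(aq) is produced by oxidation at the anode.
E°cell = E°(cathode) − E°(anode) = +1.60 − (−0.14) = +1.74 V.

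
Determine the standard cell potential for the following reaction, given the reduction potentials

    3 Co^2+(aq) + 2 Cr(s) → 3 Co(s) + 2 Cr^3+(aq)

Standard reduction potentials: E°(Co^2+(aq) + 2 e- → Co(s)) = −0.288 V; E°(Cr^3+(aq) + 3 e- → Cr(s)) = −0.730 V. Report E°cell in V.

Co^2+(aq) gains electrons, so the Co²⁺/Co couple is the cathode; the Cr³⁺/Cr couple is the anode.
E°cell = E°(cathode) − E°(anode) = −0.288 − (−0.730) = +0.442 V.

+0.442 V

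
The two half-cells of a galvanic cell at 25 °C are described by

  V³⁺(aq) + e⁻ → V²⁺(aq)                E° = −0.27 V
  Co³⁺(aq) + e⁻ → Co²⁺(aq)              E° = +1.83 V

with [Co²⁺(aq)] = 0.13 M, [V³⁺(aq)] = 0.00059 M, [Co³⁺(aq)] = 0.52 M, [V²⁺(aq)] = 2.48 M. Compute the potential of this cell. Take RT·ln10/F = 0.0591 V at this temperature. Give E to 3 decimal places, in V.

+2.350 V

Co³⁺/Co²⁺ is reduced (cathode, E° = +1.83 V) and V³⁺/V²⁺ is oxidized (anode).
The standard potential is +1.83 − (−0.27) = +2.10 V and the balanced reaction transfers n = 1 electron.
For the overall reaction Co³⁺(aq) + V²⁺(aq) → Co²⁺(aq) + V³⁺(aq), Q = ([Co²⁺(aq)]·[V³⁺(aq)]) / ([Co³⁺(aq)]·[V²⁺(aq)]) = 5.95×10^−5, giving log Q = −4.226.
By the Nernst equation, E = +2.10 − (0.0591/1)·(−4.226) = +2.350 V.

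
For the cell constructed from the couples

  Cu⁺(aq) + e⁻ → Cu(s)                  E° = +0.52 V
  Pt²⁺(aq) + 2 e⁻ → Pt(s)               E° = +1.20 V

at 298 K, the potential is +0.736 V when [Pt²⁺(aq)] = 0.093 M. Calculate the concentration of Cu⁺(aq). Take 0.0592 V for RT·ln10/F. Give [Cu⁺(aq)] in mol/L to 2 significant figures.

The Pt²⁺/Pt couple has the larger reduction potential, so it is the cathode: E°cell = +1.20 − (+0.52) = +0.68 V and n = 2.
Since E = E° − (0.0592/n)·log Q, log Q = n(E° − E)/0.0592 = −1.892.
For Pt²⁺(aq) + 2 Cu(s) → Pt(s) + 2 Cu⁺(aq), the reaction quotient is Q = [Cu⁺(aq)]^2 / [Pt²⁺(aq)].
Isolating [Cu⁺(aq)] in Q = 10^{−1.892} yields log [Cu⁺(aq)] = −1.462, i.e. 0.035 M.

0.035 M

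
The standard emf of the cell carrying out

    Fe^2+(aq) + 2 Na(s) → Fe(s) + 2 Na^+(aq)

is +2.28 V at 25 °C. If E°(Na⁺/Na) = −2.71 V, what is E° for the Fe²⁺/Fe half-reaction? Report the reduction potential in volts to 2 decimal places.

−0.43 V

In the reaction as written the Fe²⁺/Fe couple is reduced (cathode) and Na⁺/Na is oxidized (anode), so E°cell = E°(Fe²⁺/Fe) − E°(Na⁺/Na).
E°(Fe²⁺/Fe) = E°cell + E°(anode) = +2.28 + (−2.71) = −0.43 V.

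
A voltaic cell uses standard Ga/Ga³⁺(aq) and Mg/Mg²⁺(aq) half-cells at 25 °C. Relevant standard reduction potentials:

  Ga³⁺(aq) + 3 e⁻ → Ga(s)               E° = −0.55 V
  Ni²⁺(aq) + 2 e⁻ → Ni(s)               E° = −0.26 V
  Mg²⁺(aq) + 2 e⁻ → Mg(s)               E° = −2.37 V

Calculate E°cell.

+1.82 V

The Ga³⁺/Ga couple has the higher E°, so Ga ion is reduced (cathode) and Mg is oxidized (anode).
E°cell = E°(cathode) − E°(anode) = −0.55 − (−2.37) = +1.82 V.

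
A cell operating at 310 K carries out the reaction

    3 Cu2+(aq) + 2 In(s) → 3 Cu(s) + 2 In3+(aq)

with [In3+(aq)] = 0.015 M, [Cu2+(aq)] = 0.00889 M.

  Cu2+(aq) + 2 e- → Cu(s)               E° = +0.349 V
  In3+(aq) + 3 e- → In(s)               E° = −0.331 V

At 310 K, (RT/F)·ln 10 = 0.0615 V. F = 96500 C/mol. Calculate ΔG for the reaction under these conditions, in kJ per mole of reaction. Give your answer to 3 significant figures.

−379 kJ/mol

With Cu²⁺/Cu reduced at the cathode, E°cell = +0.349 − (−0.331) = +0.680 V and n = 6.
The reaction quotient is [In3+(aq)]^2 / [Cu2+(aq)]^3 = 320; by Nernst, E = +0.680 − (0.0615/6)(2.505) = +0.6543 V.
Then ΔG = −nFE = −6 × 96500 × +0.6543 J/mol = −379 kJ/mol.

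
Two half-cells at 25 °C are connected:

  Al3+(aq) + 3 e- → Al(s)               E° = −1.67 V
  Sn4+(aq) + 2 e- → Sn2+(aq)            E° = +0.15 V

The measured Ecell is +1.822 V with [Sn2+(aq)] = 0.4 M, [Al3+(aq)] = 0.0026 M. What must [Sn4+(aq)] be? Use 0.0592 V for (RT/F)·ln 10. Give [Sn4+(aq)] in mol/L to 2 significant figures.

0.0088 M

Sn⁴⁺/Sn²⁺ is the cathode (higher E°); E°cell = +0.15 − (−1.67) = +1.82 V with n = 6.
From the Nernst equation, log Q = n(E° − E)/0.0592 = 6·(+1.82 − (+1.822))/0.0592 = −0.203.
Balancing electrons gives 3 Sn4+(aq) + 2 Al(s) → 3 Sn2+(aq) + 2 Al3+(aq); thus Q = ([Sn2+(aq)]^3·[Al3+(aq)]^2) / [Sn4+(aq)]^3.
Substituting the known concentrations and solving, log [Sn4+(aq)] = −2.054 and [Sn4+(aq)] = 0.0088 M.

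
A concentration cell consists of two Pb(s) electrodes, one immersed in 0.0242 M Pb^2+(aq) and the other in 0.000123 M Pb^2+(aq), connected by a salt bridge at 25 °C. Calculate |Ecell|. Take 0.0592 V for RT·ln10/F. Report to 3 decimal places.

0.068 V

For a concentration cell E°cell = 0, since both electrodes use the same couple.
The compartment with the higher Pb^2+(aq) concentration (0.0242 M) acts as the cathode; ions are reduced there and produced at the dilute (0.000123 M) anode.
With n = 2, Ecell = −(0.0592/2)·log([dilute]/[conc]) = −(0.0592/2)·log(0.000123/0.0242) = +0.068 V.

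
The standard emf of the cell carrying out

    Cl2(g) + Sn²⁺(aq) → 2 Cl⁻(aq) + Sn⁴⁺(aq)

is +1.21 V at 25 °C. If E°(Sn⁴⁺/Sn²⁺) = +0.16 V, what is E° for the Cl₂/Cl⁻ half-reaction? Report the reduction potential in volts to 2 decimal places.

+1.37 V

In the reaction as written the Cl₂/Cl⁻ couple is reduced (cathode) and Sn⁴⁺/Sn²⁺ is oxidized (anode), so E°cell = E°(Cl₂/Cl⁻) − E°(Sn⁴⁺/Sn²⁺).
E°(Cl₂/Cl⁻) = E°cell + E°(anode) = +1.21 + (+0.16) = +1.37 V.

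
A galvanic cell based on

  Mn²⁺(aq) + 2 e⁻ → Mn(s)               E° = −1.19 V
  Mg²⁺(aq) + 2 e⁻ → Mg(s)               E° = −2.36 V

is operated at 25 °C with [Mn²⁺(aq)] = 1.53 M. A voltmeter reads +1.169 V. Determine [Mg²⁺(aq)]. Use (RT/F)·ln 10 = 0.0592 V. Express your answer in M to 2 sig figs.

1.7 M

Mn²⁺/Mn is the cathode (higher E°); E°cell = −1.19 − (−2.36) = +1.17 V with n = 2.
From the Nernst equation, log Q = n(E° − E)/0.0592 = 2·(+1.17 − (+1.169))/0.0592 = 0.034.
Balancing electrons gives Mn²⁺(aq) + Mg(s) → Mn(s) + Mg²⁺(aq); thus Q = [Mg²⁺(aq)] / [Mn²⁺(aq)].
Isolating [Mg²⁺(aq)] in Q = 10^{0.034} yields log [Mg²⁺(aq)] = 0.219, i.e. 1.7 M.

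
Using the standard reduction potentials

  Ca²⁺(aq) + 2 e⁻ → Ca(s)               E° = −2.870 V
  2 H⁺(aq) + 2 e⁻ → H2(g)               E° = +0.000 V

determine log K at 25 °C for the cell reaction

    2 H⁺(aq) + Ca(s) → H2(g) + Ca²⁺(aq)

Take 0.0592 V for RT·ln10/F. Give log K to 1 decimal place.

The 2H⁺/H₂ couple is reduced (cathode); E°cell = +0.000 − (−2.870) = +2.870 V with n = 2.
At equilibrium E = 0, so log K = nE°cell / 0.0592 = (2)(+2.870) / 0.0592 = 97.0.

log K = 97.0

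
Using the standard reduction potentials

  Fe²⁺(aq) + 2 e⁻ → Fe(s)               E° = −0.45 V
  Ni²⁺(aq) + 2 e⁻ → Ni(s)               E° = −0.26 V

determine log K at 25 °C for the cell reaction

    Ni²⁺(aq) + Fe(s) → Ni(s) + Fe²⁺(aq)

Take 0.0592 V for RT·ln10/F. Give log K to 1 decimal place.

The Ni²⁺/Ni couple is reduced (cathode); E°cell = −0.26 − (−0.45) = +0.19 V with n = 2.
At equilibrium E = 0, so log K = nE°cell / 0.0592 = (2)(+0.19) / 0.0592 = 6.4.

log K = 6.4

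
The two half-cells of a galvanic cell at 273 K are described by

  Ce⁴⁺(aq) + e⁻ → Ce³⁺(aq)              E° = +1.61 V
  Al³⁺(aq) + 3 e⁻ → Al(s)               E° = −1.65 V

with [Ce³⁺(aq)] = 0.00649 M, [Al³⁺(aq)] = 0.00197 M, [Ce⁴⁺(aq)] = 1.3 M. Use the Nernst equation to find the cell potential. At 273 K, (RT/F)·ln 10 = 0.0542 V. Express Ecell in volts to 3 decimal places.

The Ce⁴⁺/Ce³⁺ couple has the more positive E°, so it is the cathode; Al³⁺/Al is the anode.
The standard potential is +1.61 − (−1.65) = +3.26 V and the balanced reaction transfers n = 3 electrons.
For the overall reaction 3 Ce⁴⁺(aq) + Al(s) → 3 Ce³⁺(aq) + Al³⁺(aq), Q = ([Ce³⁺(aq)]^3·[Al³⁺(aq)]) / [Ce⁴⁺(aq)]^3 = 2.45×10^−10, giving log Q = −9.611.
By the Nernst equation, E = +3.26 − (0.0542/3)·(−9.611) = +3.434 V.

+3.434 V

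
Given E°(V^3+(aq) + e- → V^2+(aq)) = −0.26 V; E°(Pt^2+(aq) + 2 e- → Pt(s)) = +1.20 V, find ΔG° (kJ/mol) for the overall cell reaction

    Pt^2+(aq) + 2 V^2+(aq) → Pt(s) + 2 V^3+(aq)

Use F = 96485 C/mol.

−282 kJ/mol

In the reaction as written Pt^2+(aq) is reduced, so the Pt²⁺/Pt couple is the cathode and V³⁺/V²⁺ is the anode.
E°cell = +1.20 − (−0.26) = +1.46 V; balancing electrons gives n = 2.
ΔG° = −nFE°cell = −(2)(96485)(+1.46) J/mol = −282 kJ/mol.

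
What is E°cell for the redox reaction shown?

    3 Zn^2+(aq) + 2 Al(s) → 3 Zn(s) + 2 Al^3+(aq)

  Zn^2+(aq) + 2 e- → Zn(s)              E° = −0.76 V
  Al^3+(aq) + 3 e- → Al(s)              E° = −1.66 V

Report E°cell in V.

+0.90 V

Zn^2+(aq) gains electrons, so the Zn²⁺/Zn couple is the cathode; the Al³⁺/Al couple is the anode.
E°cell = E°(cathode) − E°(anode) = −0.76 − (−1.66) = +0.90 V.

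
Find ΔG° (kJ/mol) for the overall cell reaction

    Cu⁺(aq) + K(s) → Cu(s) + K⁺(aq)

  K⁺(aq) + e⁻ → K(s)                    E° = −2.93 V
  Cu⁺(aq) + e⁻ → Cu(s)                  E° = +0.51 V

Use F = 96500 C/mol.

−332 kJ/mol

In the reaction as written Cu⁺(aq) is reduced, so the Cu⁺/Cu couple is the cathode and K⁺/K is the anode.
E°cell = +0.51 − (−2.93) = +3.44 V; balancing electrons gives n = 1.
ΔG° = −nFE°cell = −(1)(96500)(+3.44) J/mol = −332 kJ/mol.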